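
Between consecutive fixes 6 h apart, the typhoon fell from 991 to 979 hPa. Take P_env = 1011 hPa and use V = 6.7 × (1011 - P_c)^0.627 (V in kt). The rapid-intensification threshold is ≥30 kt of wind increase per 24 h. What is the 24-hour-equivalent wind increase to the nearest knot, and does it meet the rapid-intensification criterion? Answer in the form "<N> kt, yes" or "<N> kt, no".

60 kt, yes

V₁: ΔP = 20, V ≈ 6.7 × 20^0.627 ≈ 43.83 kt.
V₂: ΔP = 32, V ≈ 6.7 × 32^0.627 ≈ 58.86 kt.
ΔV over 6 h = 15.03 kt → 24 h equivalent = 15.03 × 24/6 ≈ 60.12 kt.
60 kt ≥ 30 kt ⇒ rapid intensification.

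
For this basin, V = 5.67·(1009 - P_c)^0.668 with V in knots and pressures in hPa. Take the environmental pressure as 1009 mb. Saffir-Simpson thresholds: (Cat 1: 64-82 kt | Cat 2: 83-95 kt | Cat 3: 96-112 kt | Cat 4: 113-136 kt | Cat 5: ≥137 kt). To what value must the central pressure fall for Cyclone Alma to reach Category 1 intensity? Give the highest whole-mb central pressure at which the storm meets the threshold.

Category 1 begins at V = 64 kt.
Required ΔP = (64/5.67)^(1/0.668) = 11.287^1.497 ≈ 37.65 mb.
P_c ≤ 1009 − 37.65 = 971.35, so the highest integer P_c is 971 mb.

971 mb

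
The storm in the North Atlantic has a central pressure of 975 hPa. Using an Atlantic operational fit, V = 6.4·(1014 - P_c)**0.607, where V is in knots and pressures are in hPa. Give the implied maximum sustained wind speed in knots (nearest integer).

59 kt

ΔP = 1014 − 975 = 39 hPa.
39^0.607 ≈ 9.242.
V ≈ 6.4 × 9.242 ≈ 59.2 kt.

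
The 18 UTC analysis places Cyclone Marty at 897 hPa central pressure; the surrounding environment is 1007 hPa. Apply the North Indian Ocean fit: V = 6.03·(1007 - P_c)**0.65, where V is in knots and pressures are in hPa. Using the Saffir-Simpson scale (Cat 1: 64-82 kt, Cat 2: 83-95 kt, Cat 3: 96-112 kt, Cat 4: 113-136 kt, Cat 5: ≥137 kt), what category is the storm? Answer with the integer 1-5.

4

ΔP = 1007 − 897 = 110 hPa.
V ≈ 6.03 × 110^0.65 = 6.03 × 21.23 ≈ 128 kt.
128 kt falls in the Category 4 band.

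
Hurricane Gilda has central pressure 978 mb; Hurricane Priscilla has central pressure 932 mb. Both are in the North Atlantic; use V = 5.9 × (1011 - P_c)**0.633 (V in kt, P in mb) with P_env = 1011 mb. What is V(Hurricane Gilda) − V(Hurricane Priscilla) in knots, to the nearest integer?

-40 kt

Hurricane Gilda: ΔP = 33; V ≈ 5.9 × 33^0.633 ≈ 53.96 kt.
Hurricane Priscilla: ΔP = 79; V ≈ 5.9 × 79^0.633 ≈ 93.77 kt.
Difference ≈ 53.96 − 93.77 = -39.81 → -40 kt.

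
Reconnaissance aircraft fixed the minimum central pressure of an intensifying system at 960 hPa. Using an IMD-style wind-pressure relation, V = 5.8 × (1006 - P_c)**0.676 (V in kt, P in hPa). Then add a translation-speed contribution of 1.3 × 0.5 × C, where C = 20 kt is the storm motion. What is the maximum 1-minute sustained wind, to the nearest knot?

ΔP = 1006 − 960 = 46 hPa.
46^0.676 ≈ 13.305.
V ≈ 5.8 × 13.305 ≈ 77.2 kt.
Translation term: 1.3 × 0.5 × 20 = 13 kt.
Corrected V ≈ 90.2 kt → 90 kt.

90 kt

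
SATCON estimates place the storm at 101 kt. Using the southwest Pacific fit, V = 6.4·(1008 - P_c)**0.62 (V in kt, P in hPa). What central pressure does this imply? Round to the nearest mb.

ΔP = (V / 6.4)^(1/0.62) = (101/6.4)^1.613.
101/6.4 = 15.781; 15.781^1.613 ≈ 85.60 mb.
P_c = 1008 − 85.60 = 922.40 ≈ 922 mb.

922 mb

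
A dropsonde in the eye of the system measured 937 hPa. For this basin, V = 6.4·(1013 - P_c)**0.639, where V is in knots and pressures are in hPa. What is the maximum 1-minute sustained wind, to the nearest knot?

102 kt

ΔP = 1013 − 937 = 76 hPa.
76^0.639 ≈ 15.916.
V ≈ 6.4 × 15.916 ≈ 101.9 kt.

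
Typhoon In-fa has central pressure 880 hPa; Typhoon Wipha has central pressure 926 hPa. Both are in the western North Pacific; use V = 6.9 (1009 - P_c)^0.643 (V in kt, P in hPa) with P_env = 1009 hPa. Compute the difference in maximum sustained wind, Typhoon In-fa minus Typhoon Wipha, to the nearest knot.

39 kt

Typhoon In-fa: ΔP = 129; V ≈ 6.9 × 129^0.643 ≈ 157.02 kt.
Typhoon Wipha: ΔP = 83; V ≈ 6.9 × 83^0.643 ≈ 118.25 kt.
Difference ≈ 157.02 − 118.25 = 38.77 → 39 kt.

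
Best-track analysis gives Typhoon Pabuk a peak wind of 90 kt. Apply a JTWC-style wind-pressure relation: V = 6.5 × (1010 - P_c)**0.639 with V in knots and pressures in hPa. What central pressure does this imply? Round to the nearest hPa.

ΔP = (V / 6.5)^(1/0.639) = (90/6.5)^1.565.
90/6.5 = 13.846; 13.846^1.565 ≈ 61.11 hPa.
P_c = 1010 − 61.11 = 948.89 ≈ 949 hPa.

949 hPa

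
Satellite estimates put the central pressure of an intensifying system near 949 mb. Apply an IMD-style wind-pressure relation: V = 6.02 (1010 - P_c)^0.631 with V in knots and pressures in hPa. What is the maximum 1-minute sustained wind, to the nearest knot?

81 kt

ΔP = 1010 − 949 = 61 mb.
61^0.631 ≈ 13.383.
V ≈ 6.02 × 13.383 ≈ 80.6 kt.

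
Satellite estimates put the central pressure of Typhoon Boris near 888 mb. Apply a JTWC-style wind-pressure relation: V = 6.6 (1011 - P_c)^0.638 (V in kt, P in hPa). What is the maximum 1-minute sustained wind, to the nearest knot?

ΔP = 1011 − 888 = 123 mb.
123^0.638 ≈ 21.546.
V ≈ 6.6 × 21.546 ≈ 142.2 kt.

142 kt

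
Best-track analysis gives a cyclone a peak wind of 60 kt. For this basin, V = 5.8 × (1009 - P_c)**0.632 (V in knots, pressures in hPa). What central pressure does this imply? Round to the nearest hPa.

ΔP = (V / 5.8)^(1/0.632) = (60/5.8)^1.582.
60/5.8 = 10.345; 10.345^1.582 ≈ 40.33 hPa.
P_c = 1009 − 40.33 = 968.67 ≈ 969 hPa.

969 hPa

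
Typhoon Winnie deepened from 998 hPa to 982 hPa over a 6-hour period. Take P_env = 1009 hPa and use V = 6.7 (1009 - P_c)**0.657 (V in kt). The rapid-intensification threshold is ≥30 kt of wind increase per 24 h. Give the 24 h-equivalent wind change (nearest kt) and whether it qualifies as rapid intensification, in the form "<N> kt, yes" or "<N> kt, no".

104 kt, yes

V₁: ΔP = 11, V ≈ 6.7 × 11^0.657 ≈ 32.38 kt.
V₂: ΔP = 27, V ≈ 6.7 × 27^0.657 ≈ 58.41 kt.
ΔV over 6 h = 26.03 kt → 24 h equivalent = 26.03 × 24/6 ≈ 104.12 kt.
104 kt ≥ 30 kt ⇒ rapid intensification.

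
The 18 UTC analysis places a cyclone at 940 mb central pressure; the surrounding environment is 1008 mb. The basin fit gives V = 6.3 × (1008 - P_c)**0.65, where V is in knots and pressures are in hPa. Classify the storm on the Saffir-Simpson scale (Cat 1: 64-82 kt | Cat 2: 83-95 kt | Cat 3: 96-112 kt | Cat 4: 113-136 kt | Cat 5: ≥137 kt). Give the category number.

3

ΔP = 1008 − 940 = 68 mb.
V ≈ 6.3 × 68^0.65 = 6.3 × 15.53 ≈ 98 kt.
98 kt falls in the Category 3 band.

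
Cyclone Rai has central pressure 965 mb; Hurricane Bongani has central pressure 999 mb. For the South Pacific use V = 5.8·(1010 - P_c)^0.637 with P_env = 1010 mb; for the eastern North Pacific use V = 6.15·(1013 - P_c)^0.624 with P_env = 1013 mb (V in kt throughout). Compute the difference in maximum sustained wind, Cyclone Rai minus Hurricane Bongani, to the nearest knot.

34 kt

Cyclone Rai: ΔP = 45; V ≈ 5.8 × 45^0.637 ≈ 65.54 kt.
Hurricane Bongani: ΔP = 14; V ≈ 6.15 × 14^0.624 ≈ 31.92 kt.
Difference ≈ 65.54 − 31.92 = 33.62 → 34 kt.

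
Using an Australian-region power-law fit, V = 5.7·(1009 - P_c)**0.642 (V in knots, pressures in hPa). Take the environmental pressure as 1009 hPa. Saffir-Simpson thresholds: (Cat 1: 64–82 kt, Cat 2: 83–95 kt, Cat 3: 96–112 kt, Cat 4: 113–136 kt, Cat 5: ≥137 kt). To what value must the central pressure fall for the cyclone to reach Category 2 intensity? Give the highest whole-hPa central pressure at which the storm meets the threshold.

Category 2 begins at V = 83 kt.
Required ΔP = (83/5.7)^(1/0.642) = 14.561^1.558 ≈ 64.84 hPa.
P_c ≤ 1009 − 64.84 = 944.16, so the highest integer P_c is 944 hPa.

944 hPa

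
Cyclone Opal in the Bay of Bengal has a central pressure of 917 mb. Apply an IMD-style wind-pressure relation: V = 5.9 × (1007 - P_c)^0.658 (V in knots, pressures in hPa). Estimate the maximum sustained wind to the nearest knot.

ΔP = 1007 − 917 = 90 mb.
90^0.658 ≈ 19.315.
V ≈ 5.9 × 19.315 ≈ 114.0 kt.

114 kt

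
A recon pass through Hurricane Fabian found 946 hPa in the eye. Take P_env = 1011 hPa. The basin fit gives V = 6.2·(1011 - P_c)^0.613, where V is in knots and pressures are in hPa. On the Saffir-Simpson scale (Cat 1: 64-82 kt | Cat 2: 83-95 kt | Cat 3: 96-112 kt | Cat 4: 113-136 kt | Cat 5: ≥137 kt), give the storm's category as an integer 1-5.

1

ΔP = 1011 − 946 = 65 hPa.
V ≈ 6.2 × 65^0.613 = 6.2 × 12.92 ≈ 80 kt.
80 kt falls in the Category 1 band.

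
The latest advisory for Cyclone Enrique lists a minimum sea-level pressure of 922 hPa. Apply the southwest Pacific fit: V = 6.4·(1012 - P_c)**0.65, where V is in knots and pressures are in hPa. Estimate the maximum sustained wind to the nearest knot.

ΔP = 1012 − 922 = 90 hPa.
90^0.65 ≈ 18.632.
V ≈ 6.4 × 18.632 ≈ 119.2 kt.

119 kt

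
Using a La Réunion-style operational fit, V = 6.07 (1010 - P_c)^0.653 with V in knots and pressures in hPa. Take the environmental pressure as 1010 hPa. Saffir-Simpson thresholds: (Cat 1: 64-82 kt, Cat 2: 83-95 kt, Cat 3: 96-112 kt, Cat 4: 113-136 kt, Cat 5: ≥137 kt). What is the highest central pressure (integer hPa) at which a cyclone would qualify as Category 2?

955 hPa

Category 2 begins at V = 83 kt.
Required ΔP = (83/6.07)^(1/0.653) = 13.674^1.531 ≈ 54.89 hPa.
P_c ≤ 1010 − 54.89 = 955.11, so the highest integer P_c is 955 hPa.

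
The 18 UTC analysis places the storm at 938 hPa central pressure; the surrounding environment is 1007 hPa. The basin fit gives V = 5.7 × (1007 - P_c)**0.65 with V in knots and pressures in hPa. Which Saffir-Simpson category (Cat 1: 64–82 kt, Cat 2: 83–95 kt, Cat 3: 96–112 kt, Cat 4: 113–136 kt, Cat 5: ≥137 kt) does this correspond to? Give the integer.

2

ΔP = 1007 − 938 = 69 hPa.
V ≈ 5.7 × 69^0.65 = 5.7 × 15.68 ≈ 89 kt.
89 kt falls in the Category 2 band.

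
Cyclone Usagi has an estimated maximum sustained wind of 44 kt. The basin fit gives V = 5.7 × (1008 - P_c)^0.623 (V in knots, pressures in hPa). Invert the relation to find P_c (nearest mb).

981 mb

ΔP = (V / 5.7)^(1/0.623) = (44/5.7)^1.605.
44/5.7 = 7.719; 7.719^1.605 ≈ 26.59 mb.
P_c = 1008 − 26.59 = 981.41 ≈ 981 mb.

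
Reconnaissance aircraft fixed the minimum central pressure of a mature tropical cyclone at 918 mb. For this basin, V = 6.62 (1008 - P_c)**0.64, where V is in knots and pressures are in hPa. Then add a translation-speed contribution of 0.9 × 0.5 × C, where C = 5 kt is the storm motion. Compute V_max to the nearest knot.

120 kt

ΔP = 1008 − 918 = 90 mb.
90^0.64 ≈ 17.812.
V ≈ 6.62 × 17.812 ≈ 117.9 kt.
Translation term: 0.9 × 0.5 × 5 = 2.25 kt.
Corrected V ≈ 120.15 kt → 120 kt.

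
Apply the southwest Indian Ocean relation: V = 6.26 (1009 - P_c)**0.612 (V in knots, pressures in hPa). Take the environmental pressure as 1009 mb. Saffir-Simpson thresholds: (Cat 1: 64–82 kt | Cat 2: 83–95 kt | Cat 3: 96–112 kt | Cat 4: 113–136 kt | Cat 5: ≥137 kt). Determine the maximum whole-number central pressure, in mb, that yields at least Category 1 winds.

Category 1 begins at V = 64 kt.
Required ΔP = (64/6.26)^(1/0.612) = 10.224^1.634 ≈ 44.64 mb.
P_c ≤ 1009 − 44.64 = 964.36, so the highest integer P_c is 964 mb.

964 mb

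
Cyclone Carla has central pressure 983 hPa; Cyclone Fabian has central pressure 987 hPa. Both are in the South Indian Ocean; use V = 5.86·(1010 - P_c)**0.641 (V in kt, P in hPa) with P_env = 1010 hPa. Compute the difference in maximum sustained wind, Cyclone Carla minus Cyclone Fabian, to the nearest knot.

5 kt

Cyclone Carla: ΔP = 27; V ≈ 5.86 × 27^0.641 ≈ 48.46 kt.
Cyclone Fabian: ΔP = 23; V ≈ 5.86 × 23^0.641 ≈ 43.73 kt.
Difference ≈ 48.46 − 43.73 = 4.73 → 5 kt.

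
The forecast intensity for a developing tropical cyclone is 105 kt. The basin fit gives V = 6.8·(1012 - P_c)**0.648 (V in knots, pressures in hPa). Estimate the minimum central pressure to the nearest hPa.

944 hPa

ΔP = (V / 6.8)^(1/0.648) = (105/6.8)^1.543.
105/6.8 = 15.441; 15.441^1.543 ≈ 68.29 hPa.
P_c = 1012 − 68.29 = 943.71 ≈ 944 hPa.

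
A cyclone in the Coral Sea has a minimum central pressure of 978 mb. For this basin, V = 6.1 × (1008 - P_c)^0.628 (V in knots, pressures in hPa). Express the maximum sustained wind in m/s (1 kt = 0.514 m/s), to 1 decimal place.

ΔP = 1008 − 978 = 30 mb.
V ≈ 6.1 × 30^0.628 = 6.1 × 8.465 ≈ 51.637 kt.
51.637 × 0.514 ≈ 26.54 m/s → 26.5 m/s.

26.5 m/s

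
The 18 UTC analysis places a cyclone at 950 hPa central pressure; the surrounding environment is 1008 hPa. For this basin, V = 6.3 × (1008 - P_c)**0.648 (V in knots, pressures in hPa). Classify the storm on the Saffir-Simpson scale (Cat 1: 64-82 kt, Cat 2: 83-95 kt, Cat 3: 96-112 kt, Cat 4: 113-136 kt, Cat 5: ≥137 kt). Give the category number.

ΔP = 1008 − 950 = 58 hPa.
V ≈ 6.3 × 58^0.648 = 6.3 × 13.89 ≈ 88 kt.
88 kt falls in the Category 2 band.

2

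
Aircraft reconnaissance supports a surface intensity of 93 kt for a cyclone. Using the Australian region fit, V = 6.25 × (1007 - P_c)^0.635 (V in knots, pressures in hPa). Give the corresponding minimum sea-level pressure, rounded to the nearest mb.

937 mb

ΔP = (V / 6.25)^(1/0.635) = (93/6.25)^1.575.
93/6.25 = 14.880; 14.880^1.575 ≈ 70.25 mb.
P_c = 1007 − 70.25 = 936.75 ≈ 937 mb.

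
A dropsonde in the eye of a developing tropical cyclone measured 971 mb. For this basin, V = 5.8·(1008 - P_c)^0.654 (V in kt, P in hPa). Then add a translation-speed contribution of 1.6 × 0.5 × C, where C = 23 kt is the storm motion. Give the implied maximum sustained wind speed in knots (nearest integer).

80 kt

ΔP = 1008 − 971 = 37 mb.
37^0.654 ≈ 10.607.
V ≈ 5.8 × 10.607 ≈ 61.5 kt.
Translation term: 1.6 × 0.5 × 23 = 18.4 kt.
Corrected V ≈ 79.9 kt → 80 kt.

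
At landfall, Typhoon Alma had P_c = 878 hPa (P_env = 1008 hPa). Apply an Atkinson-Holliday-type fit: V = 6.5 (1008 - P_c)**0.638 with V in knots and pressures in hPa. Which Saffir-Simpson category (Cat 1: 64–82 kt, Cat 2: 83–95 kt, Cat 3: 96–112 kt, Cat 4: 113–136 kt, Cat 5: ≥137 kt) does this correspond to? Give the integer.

ΔP = 1008 − 878 = 130 hPa.
V ≈ 6.5 × 130^0.638 = 6.5 × 22.32 ≈ 145 kt.
145 kt falls in the Category 5 band.

5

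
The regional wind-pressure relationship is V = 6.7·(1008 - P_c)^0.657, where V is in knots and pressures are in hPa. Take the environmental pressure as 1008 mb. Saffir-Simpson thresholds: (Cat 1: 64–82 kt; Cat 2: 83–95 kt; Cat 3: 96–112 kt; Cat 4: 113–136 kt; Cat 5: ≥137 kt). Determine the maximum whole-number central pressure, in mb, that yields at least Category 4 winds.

Category 4 begins at V = 113 kt.
Required ΔP = (113/6.7)^(1/0.657) = 16.866^1.522 ≈ 73.72 mb.
P_c ≤ 1008 − 73.72 = 934.28, so the highest integer P_c is 934 mb.

934 mb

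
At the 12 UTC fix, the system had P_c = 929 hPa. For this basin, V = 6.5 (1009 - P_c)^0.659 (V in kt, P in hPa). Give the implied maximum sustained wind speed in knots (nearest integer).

ΔP = 1009 − 929 = 80 hPa.
80^0.659 ≈ 17.953.
V ≈ 6.5 × 17.953 ≈ 116.7 kt.

117 kt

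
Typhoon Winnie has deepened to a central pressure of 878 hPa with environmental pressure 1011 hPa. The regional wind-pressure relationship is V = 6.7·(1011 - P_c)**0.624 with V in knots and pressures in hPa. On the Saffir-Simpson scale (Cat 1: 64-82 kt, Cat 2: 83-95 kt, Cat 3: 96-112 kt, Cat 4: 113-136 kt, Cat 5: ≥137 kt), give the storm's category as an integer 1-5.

ΔP = 1011 − 878 = 133 hPa.
V ≈ 6.7 × 133^0.624 = 6.7 × 21.15 ≈ 142 kt.
142 kt falls in the Category 5 band.

5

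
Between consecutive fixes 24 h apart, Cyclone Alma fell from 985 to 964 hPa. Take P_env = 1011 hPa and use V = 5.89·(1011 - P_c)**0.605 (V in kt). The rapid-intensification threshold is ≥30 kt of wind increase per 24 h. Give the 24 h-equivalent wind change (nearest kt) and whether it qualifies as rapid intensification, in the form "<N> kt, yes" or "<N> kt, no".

18 kt, no

V₁: ΔP = 26, V ≈ 5.89 × 26^0.605 ≈ 42.28 kt.
V₂: ΔP = 47, V ≈ 5.89 × 47^0.605 ≈ 60.50 kt.
ΔV over 24 h = 18.22 kt → 24 h equivalent = 18.22 × 24/24 ≈ 18.22 kt.
18 kt < 30 kt ⇒ not rapid intensification.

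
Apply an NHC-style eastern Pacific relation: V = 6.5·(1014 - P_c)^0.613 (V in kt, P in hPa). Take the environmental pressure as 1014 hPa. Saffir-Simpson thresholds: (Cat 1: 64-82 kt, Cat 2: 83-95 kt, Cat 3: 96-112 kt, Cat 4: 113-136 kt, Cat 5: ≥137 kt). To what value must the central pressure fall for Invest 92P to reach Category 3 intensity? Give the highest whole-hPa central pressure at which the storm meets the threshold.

933 hPa

Category 3 begins at V = 96 kt.
Required ΔP = (96/6.5)^(1/0.613) = 14.769^1.631 ≈ 80.83 hPa.
P_c ≤ 1014 − 80.83 = 933.17, so the highest integer P_c is 933 hPa.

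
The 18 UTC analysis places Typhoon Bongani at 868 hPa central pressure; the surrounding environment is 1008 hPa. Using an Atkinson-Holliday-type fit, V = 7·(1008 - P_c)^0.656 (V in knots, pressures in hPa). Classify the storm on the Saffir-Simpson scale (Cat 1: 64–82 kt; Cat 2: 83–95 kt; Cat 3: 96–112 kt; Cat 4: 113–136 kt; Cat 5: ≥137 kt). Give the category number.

ΔP = 1008 − 868 = 140 hPa.
V ≈ 7 × 140^0.656 = 7 × 25.58 ≈ 179 kt.
179 kt falls in the Category 5 band.

5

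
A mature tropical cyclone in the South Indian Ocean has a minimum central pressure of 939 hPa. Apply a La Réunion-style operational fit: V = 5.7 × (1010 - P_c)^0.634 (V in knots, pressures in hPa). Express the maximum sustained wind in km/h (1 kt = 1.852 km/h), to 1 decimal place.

ΔP = 1010 − 939 = 71 hPa.
V ≈ 5.7 × 71^0.634 = 5.7 × 14.918 ≈ 85.030 kt.
85.030 × 1.852 ≈ 157.48 km/h → 157.5 km/h.

157.5 km/h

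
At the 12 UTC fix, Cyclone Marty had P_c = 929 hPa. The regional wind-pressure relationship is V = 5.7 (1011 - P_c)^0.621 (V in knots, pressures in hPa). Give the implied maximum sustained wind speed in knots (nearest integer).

88 kt

ΔP = 1011 − 929 = 82 hPa.
82^0.621 ≈ 15.434.
V ≈ 5.7 × 15.434 ≈ 88.0 kt.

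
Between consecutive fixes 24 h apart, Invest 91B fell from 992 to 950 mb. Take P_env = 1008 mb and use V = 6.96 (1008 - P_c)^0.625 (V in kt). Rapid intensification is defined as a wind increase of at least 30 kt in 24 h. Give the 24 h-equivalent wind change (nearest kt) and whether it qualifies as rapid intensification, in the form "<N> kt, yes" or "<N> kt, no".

49 kt, yes

V₁: ΔP = 16, V ≈ 6.96 × 16^0.625 ≈ 39.37 kt.
V₂: ΔP = 58, V ≈ 6.96 × 58^0.625 ≈ 88.05 kt.
ΔV over 24 h = 48.68 kt → 24 h equivalent = 48.68 × 24/24 ≈ 48.68 kt.
49 kt ≥ 30 kt ⇒ rapid intensification.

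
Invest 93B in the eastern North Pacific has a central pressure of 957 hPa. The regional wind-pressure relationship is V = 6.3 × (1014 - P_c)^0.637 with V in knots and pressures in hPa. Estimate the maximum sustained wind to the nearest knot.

83 kt

ΔP = 1014 − 957 = 57 hPa.
57^0.637 ≈ 13.137.
V ≈ 6.3 × 13.137 ≈ 82.8 kt.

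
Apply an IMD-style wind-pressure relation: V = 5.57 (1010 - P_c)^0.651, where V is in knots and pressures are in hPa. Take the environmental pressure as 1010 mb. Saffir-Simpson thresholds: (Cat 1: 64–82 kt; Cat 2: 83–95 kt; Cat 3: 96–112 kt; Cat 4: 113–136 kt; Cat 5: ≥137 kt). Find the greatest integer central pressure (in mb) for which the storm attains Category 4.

Category 4 begins at V = 113 kt.
Required ΔP = (113/5.57)^(1/0.651) = 20.287^1.536 ≈ 101.86 mb.
P_c ≤ 1010 − 101.86 = 908.14, so the highest integer P_c is 908 mb.

908 mb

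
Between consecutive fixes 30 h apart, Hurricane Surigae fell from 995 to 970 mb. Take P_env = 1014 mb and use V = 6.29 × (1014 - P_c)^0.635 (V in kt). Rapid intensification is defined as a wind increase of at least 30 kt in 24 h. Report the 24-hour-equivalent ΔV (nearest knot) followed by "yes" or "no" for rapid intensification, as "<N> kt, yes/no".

V₁: ΔP = 19, V ≈ 6.29 × 19^0.635 ≈ 40.80 kt.
V₂: ΔP = 44, V ≈ 6.29 × 44^0.635 ≈ 69.54 kt.
ΔV over 30 h = 28.74 kt → 24 h equivalent = 28.74 × 24/30 ≈ 22.99 kt.
23 kt < 30 kt ⇒ not rapid intensification.

23 kt, no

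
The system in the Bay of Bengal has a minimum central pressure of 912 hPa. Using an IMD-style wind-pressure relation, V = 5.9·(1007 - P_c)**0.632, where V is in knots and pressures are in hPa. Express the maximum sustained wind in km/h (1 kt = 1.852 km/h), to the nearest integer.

194 km/h

ΔP = 1007 − 912 = 95 hPa.
V ≈ 5.9 × 95^0.632 = 5.9 × 17.780 ≈ 104.899 kt.
104.899 × 1.852 ≈ 194.27 km/h → 194 km/h.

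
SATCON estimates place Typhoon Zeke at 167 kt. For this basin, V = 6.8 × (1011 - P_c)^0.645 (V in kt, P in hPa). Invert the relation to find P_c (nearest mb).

868 mb

ΔP = (V / 6.8)^(1/0.645) = (167/6.8)^1.550.
167/6.8 = 24.559; 24.559^1.550 ≈ 143.01 mb.
P_c = 1011 − 143.01 = 867.99 ≈ 868 mb.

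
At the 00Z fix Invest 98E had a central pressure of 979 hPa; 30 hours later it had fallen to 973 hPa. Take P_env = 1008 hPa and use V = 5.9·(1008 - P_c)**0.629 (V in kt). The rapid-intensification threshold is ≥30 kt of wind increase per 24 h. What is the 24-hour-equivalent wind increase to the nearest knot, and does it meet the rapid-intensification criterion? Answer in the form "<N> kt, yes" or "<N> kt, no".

5 kt, no

V₁: ΔP = 29, V ≈ 5.9 × 29^0.629 ≈ 49.06 kt.
V₂: ΔP = 35, V ≈ 5.9 × 35^0.629 ≈ 55.22 kt.
ΔV over 30 h = 6.16 kt → 24 h equivalent = 6.16 × 24/30 ≈ 4.93 kt.
5 kt < 30 kt ⇒ not rapid intensification.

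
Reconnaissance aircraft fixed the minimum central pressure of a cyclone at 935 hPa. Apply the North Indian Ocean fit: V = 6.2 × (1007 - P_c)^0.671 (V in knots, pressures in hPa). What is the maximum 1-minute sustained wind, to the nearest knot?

109 kt

ΔP = 1007 − 935 = 72 hPa.
72^0.671 ≈ 17.631.
V ≈ 6.2 × 17.631 ≈ 109.3 kt.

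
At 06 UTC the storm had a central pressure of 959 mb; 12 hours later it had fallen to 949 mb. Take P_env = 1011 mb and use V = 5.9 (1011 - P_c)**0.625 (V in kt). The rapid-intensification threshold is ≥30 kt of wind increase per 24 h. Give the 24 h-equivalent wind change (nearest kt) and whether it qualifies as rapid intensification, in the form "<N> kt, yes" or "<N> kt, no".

16 kt, no

V₁: ΔP = 52, V ≈ 5.9 × 52^0.625 ≈ 69.72 kt.
V₂: ΔP = 62, V ≈ 5.9 × 62^0.625 ≈ 77.82 kt.
ΔV over 12 h = 8.10 kt → 24 h equivalent = 8.10 × 24/12 ≈ 16.20 kt.
16 kt < 30 kt ⇒ not rapid intensification.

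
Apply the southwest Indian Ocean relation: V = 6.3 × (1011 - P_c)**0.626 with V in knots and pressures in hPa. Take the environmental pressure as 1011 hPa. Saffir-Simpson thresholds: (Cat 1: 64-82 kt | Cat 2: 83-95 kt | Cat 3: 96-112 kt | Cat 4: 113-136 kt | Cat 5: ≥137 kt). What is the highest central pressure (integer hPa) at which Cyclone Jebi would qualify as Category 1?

Category 1 begins at V = 64 kt.
Required ΔP = (64/6.3)^(1/0.626) = 10.159^1.597 ≈ 40.59 hPa.
P_c ≤ 1011 − 40.59 = 970.41, so the highest integer P_c is 970 hPa.

970 hPa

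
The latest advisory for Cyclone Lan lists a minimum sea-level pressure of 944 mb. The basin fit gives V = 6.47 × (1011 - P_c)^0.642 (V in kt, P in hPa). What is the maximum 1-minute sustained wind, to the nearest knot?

96 kt

ΔP = 1011 − 944 = 67 mb.
67^0.642 ≈ 14.871.
V ≈ 6.47 × 14.871 ≈ 96.2 kt.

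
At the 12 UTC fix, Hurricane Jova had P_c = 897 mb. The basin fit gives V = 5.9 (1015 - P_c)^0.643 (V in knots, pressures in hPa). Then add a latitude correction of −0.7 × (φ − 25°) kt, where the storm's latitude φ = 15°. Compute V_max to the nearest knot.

134 kt

ΔP = 1015 − 897 = 118 mb.
118^0.643 ≈ 21.489.
V ≈ 5.9 × 21.489 ≈ 126.8 kt.
Latitude correction: −0.7 × (15 − 25) = 7 kt.
Corrected V ≈ 133.8 kt → 134 kt.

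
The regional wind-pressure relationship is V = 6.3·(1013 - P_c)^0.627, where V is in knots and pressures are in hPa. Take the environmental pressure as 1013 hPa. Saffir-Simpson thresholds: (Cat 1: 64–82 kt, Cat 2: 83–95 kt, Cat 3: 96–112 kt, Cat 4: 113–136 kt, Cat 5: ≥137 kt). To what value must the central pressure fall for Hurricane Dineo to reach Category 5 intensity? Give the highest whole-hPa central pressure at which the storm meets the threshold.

Category 5 begins at V = 137 kt.
Required ΔP = (137/6.3)^(1/0.627) = 21.746^1.595 ≈ 135.83 hPa.
P_c ≤ 1013 − 135.83 = 877.17, so the highest integer P_c is 877 hPa.

877 hPa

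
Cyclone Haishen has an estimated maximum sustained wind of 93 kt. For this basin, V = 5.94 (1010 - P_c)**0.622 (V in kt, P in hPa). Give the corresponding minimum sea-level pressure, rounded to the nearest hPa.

ΔP = (V / 5.94)^(1/0.622) = (93/5.94)^1.608.
93/5.94 = 15.657; 15.657^1.608 ≈ 83.32 hPa.
P_c = 1010 − 83.32 = 926.68 ≈ 927 hPa.

927 hPa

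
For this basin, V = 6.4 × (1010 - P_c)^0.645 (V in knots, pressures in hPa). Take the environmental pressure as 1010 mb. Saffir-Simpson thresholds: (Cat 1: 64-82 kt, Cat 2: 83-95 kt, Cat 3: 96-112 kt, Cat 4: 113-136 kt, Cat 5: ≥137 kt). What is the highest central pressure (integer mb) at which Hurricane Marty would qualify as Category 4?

Category 4 begins at V = 113 kt.
Required ΔP = (113/6.4)^(1/0.645) = 17.656^1.550 ≈ 85.74 mb.
P_c ≤ 1010 − 85.74 = 924.26, so the highest integer P_c is 924 mb.

924 mb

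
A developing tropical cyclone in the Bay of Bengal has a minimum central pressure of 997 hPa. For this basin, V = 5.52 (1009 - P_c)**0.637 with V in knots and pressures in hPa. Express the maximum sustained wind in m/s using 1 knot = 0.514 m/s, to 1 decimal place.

13.8 m/s

ΔP = 1009 − 997 = 12 hPa.
V ≈ 5.52 × 12^0.637 = 5.52 × 4.869 ≈ 26.877 kt.
26.877 × 0.514 ≈ 13.81 m/s → 13.8 m/s.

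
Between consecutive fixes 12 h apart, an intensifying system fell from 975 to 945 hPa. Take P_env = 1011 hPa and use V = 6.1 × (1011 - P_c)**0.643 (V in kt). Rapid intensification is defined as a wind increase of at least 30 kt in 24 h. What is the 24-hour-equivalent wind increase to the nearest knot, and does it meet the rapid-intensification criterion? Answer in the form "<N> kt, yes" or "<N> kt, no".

58 kt, yes

V₁: ΔP = 36, V ≈ 6.1 × 36^0.643 ≈ 61.10 kt.
V₂: ΔP = 66, V ≈ 6.1 × 66^0.643 ≈ 90.22 kt.
ΔV over 12 h = 29.12 kt → 24 h equivalent = 29.12 × 24/12 ≈ 58.24 kt.
58 kt ≥ 30 kt ⇒ rapid intensification.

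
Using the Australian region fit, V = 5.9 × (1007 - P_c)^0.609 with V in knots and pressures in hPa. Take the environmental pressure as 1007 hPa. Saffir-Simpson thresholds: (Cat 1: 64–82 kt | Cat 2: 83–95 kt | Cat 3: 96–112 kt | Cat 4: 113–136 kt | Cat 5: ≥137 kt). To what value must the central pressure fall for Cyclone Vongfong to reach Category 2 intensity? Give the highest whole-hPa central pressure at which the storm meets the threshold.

Category 2 begins at V = 83 kt.
Required ΔP = (83/5.9)^(1/0.609) = 14.068^1.642 ≈ 76.81 hPa.
P_c ≤ 1007 − 76.81 = 930.19, so the highest integer P_c is 930 hPa.

930 hPa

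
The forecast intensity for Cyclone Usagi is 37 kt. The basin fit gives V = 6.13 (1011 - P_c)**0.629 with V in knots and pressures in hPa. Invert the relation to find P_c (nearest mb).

ΔP = (V / 6.13)^(1/0.629) = (37/6.13)^1.590.
37/6.13 = 6.036; 6.036^1.590 ≈ 17.43 mb.
P_c = 1011 − 17.43 = 993.57 ≈ 994 mb.

994 mb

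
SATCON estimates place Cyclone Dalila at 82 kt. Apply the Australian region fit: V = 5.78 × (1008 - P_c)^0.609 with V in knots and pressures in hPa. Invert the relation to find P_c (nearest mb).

ΔP = (V / 5.78)^(1/0.609) = (82/5.78)^1.642.
82/5.78 = 14.187; 14.187^1.642 ≈ 77.88 mb.
P_c = 1008 − 77.88 = 930.12 ≈ 930 mb.

930 mb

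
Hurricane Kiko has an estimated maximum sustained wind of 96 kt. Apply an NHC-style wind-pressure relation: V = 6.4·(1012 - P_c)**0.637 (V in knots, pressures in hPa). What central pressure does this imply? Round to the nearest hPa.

942 hPa

ΔP = (V / 6.4)^(1/0.637) = (96/6.4)^1.570.
96/6.4 = 15.000; 15.000^1.570 ≈ 70.19 hPa.
P_c = 1012 − 70.19 = 941.81 ≈ 942 hPa.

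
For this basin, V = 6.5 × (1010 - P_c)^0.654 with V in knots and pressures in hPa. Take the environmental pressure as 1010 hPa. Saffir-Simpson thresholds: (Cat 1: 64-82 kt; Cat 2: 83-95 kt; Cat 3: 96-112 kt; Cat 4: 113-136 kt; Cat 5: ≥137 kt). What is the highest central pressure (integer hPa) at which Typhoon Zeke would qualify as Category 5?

904 hPa

Category 5 begins at V = 137 kt.
Required ΔP = (137/6.5)^(1/0.654) = 21.077^1.529 ≈ 105.72 hPa.
P_c ≤ 1010 − 105.72 = 904.28, so the highest integer P_c is 904 hPa.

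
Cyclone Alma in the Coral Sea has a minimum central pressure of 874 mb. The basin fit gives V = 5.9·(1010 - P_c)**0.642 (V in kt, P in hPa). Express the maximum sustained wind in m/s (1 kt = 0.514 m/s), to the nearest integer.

71 m/s

ΔP = 1010 − 874 = 136 mb.
V ≈ 5.9 × 136^0.642 = 5.9 × 23.428 ≈ 138.224 kt.
138.224 × 0.514 ≈ 71.05 m/s → 71 m/s.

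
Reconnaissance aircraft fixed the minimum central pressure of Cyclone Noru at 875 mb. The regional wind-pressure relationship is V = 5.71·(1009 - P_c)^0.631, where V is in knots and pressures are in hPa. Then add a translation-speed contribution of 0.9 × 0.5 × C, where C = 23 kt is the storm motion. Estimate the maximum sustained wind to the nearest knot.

136 kt

ΔP = 1009 − 875 = 134 mb.
134^0.631 ≈ 21.989.
V ≈ 5.71 × 21.989 ≈ 125.6 kt.
Translation term: 0.9 × 0.5 × 23 = 10.35 kt.
Corrected V ≈ 135.95 kt → 136 kt.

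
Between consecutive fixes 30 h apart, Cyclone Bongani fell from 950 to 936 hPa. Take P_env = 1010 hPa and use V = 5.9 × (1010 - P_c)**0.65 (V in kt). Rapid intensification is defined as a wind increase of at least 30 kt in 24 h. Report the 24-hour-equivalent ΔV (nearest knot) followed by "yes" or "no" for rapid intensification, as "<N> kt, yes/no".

V₁: ΔP = 60, V ≈ 5.9 × 60^0.65 ≈ 84.46 kt.
V₂: ΔP = 74, V ≈ 5.9 × 74^0.65 ≈ 96.79 kt.
ΔV over 30 h = 12.33 kt → 24 h equivalent = 12.33 × 24/30 ≈ 9.86 kt.
10 kt < 30 kt ⇒ not rapid intensification.

10 kt, no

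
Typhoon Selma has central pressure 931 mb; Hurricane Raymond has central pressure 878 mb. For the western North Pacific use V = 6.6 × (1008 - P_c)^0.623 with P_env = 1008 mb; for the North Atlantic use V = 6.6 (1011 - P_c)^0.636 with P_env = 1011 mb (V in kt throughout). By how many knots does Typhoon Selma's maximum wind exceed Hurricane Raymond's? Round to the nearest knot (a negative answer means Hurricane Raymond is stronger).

Typhoon Selma: ΔP = 77; V ≈ 6.6 × 77^0.623 ≈ 98.82 kt.
Hurricane Raymond: ΔP = 133; V ≈ 6.6 × 133^0.636 ≈ 148.02 kt.
Difference ≈ 98.82 − 148.02 = -49.20 → -49 kt.

-49 kt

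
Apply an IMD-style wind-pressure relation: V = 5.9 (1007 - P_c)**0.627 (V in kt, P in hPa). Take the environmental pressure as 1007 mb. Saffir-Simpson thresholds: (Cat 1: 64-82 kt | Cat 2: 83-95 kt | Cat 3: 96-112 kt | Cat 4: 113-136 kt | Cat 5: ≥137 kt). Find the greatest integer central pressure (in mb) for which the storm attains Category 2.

939 mb

Category 2 begins at V = 83 kt.
Required ΔP = (83/5.9)^(1/0.627) = 14.068^1.595 ≈ 67.81 mb.
P_c ≤ 1007 − 67.81 = 939.19, so the highest integer P_c is 939 mb.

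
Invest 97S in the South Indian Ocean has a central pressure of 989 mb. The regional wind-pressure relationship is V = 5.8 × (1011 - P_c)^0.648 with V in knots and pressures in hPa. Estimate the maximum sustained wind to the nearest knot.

ΔP = 1011 − 989 = 22 mb.
22^0.648 ≈ 7.411.
V ≈ 5.8 × 7.411 ≈ 43.0 kt.

43 kt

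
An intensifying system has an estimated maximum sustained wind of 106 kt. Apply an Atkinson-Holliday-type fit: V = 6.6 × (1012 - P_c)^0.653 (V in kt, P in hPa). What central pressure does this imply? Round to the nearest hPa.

942 hPa

ΔP = (V / 6.6)^(1/0.653) = (106/6.6)^1.531.
106/6.6 = 16.061; 16.061^1.531 ≈ 70.23 hPa.
P_c = 1012 − 70.23 = 941.77 ≈ 942 hPa.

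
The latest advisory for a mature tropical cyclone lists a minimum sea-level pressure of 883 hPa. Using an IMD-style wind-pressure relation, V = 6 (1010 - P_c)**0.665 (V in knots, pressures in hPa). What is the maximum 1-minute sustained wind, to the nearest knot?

ΔP = 1010 − 883 = 127 hPa.
127^0.665 ≈ 25.063.
V ≈ 6 × 25.063 ≈ 150.4 kt.

150 kt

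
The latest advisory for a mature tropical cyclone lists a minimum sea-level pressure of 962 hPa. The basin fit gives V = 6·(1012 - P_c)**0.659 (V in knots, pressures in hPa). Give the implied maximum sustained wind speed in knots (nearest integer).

79 kt

ΔP = 1012 − 962 = 50 hPa.
50^0.659 ≈ 13.171.
V ≈ 6 × 13.171 ≈ 79.0 kt.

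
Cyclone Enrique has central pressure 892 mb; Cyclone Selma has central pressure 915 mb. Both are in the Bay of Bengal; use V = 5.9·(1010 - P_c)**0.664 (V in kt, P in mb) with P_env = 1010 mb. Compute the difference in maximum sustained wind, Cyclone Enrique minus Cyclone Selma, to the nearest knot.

19 kt

Cyclone Enrique: ΔP = 118; V ≈ 5.9 × 118^0.664 ≈ 140.15 kt.
Cyclone Selma: ΔP = 95; V ≈ 5.9 × 95^0.664 ≈ 121.36 kt.
Difference ≈ 140.15 − 121.36 = 18.79 → 19 kt.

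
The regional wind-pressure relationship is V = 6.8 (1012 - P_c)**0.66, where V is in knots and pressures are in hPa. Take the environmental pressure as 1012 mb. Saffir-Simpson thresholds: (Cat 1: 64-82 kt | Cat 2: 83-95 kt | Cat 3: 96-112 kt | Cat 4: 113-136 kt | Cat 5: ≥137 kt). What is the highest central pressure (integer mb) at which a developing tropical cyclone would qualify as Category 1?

982 mb

Category 1 begins at V = 64 kt.
Required ΔP = (64/6.8)^(1/0.66) = 9.412^1.515 ≈ 29.87 mb.
P_c ≤ 1012 − 29.87 = 982.13, so the highest integer P_c is 982 mb.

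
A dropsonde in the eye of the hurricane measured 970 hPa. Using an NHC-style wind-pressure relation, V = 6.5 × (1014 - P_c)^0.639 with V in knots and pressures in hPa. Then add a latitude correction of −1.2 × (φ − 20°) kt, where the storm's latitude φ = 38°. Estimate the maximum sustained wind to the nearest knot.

51 kt

ΔP = 1014 − 970 = 44 hPa.
44^0.639 ≈ 11.224.
V ≈ 6.5 × 11.224 ≈ 73.0 kt.
Latitude correction: −1.2 × (38 − 20) = -21.6 kt.
Corrected V ≈ 51.4 kt → 51 kt.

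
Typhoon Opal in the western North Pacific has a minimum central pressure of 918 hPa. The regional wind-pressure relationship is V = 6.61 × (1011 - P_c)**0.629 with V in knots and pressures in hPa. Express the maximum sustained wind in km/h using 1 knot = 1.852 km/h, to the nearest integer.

ΔP = 1011 − 918 = 93 hPa.
V ≈ 6.61 × 93^0.629 = 6.61 × 17.305 ≈ 114.387 kt.
114.387 × 1.852 ≈ 211.84 km/h → 212 km/h.

212 km/h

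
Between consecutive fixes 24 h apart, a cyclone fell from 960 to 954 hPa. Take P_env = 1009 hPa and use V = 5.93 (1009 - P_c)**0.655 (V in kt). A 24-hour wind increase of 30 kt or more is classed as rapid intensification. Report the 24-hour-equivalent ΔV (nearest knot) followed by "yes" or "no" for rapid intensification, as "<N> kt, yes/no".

V₁: ΔP = 49, V ≈ 5.93 × 49^0.655 ≈ 75.88 kt.
V₂: ΔP = 55, V ≈ 5.93 × 55^0.655 ≈ 81.85 kt.
ΔV over 24 h = 5.97 kt → 24 h equivalent = 5.97 × 24/24 ≈ 5.97 kt.
6 kt < 30 kt ⇒ not rapid intensification.

6 kt, no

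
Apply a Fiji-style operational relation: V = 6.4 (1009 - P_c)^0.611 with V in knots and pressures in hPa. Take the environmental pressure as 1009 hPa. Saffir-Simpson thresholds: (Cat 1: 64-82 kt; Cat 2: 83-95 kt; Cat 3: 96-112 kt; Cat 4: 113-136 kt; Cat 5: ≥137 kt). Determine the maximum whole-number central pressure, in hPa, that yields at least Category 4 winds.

Category 4 begins at V = 113 kt.
Required ΔP = (113/6.4)^(1/0.611) = 17.656^1.637 ≈ 109.84 hPa.
P_c ≤ 1009 − 109.84 = 899.16, so the highest integer P_c is 899 hPa.

899 hPa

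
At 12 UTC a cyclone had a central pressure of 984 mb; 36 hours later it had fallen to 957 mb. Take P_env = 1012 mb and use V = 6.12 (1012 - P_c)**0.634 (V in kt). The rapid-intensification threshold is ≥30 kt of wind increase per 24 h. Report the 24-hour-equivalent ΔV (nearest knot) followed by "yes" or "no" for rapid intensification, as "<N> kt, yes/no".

18 kt, no

V₁: ΔP = 28, V ≈ 6.12 × 28^0.634 ≈ 50.61 kt.
V₂: ΔP = 55, V ≈ 6.12 × 55^0.634 ≈ 77.65 kt.
ΔV over 36 h = 27.04 kt → 24 h equivalent = 27.04 × 24/36 ≈ 18.03 kt.
18 kt < 30 kt ⇒ not rapid intensification.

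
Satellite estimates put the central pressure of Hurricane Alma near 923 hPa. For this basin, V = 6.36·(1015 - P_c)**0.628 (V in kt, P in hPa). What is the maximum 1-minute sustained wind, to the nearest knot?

109 kt

ΔP = 1015 − 923 = 92 hPa.
92^0.628 ≈ 17.110.
V ≈ 6.36 × 17.110 ≈ 108.8 kt.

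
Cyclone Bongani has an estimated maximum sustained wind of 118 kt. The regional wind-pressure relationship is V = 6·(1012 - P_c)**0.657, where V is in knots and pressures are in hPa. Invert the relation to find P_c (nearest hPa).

ΔP = (V / 6)^(1/0.657) = (118/6)^1.522.
118/6 = 19.667; 19.667^1.522 ≈ 93.14 hPa.
P_c = 1012 − 93.14 = 918.86 ≈ 919 hPa.

919 hPa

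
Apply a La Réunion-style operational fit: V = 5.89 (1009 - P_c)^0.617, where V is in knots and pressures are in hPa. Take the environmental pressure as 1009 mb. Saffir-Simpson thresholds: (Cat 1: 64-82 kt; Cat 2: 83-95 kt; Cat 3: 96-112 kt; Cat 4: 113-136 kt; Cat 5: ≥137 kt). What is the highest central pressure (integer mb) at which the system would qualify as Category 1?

Category 1 begins at V = 64 kt.
Required ΔP = (64/5.89)^(1/0.617) = 10.866^1.621 ≈ 47.77 mb.
P_c ≤ 1009 − 47.77 = 961.23, so the highest integer P_c is 961 mb.

961 mb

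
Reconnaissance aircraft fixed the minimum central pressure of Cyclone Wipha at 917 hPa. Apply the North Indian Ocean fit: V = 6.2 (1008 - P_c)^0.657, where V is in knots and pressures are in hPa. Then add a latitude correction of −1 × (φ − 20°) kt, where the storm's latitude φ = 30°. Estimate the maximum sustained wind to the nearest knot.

ΔP = 1008 − 917 = 91 hPa.
91^0.657 ≈ 19.368.
V ≈ 6.2 × 19.368 ≈ 120.1 kt.
Latitude correction: −1 × (30 − 20) = -10 kt.
Corrected V ≈ 110.1 kt → 110 kt.

110 kt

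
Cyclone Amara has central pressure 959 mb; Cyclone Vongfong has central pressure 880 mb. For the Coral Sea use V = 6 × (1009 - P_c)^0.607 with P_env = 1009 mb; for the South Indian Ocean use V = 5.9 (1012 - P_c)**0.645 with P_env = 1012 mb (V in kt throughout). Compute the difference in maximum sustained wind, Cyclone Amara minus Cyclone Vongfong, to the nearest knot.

Cyclone Amara: ΔP = 50; V ≈ 6 × 50^0.607 ≈ 64.48 kt.
Cyclone Vongfong: ΔP = 132; V ≈ 5.9 × 132^0.645 ≈ 137.60 kt.
Difference ≈ 64.48 − 137.60 = -73.12 → -73 kt.

-73 kt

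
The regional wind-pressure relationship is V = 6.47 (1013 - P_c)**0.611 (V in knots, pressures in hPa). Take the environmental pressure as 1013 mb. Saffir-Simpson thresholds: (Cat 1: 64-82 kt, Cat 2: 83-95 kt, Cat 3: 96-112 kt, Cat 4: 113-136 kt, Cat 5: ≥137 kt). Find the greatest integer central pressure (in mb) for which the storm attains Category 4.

Category 4 begins at V = 113 kt.
Required ΔP = (113/6.47)^(1/0.611) = 17.465^1.637 ≈ 107.90 mb.
P_c ≤ 1013 − 107.90 = 905.10, so the highest integer P_c is 905 mb.

905 mb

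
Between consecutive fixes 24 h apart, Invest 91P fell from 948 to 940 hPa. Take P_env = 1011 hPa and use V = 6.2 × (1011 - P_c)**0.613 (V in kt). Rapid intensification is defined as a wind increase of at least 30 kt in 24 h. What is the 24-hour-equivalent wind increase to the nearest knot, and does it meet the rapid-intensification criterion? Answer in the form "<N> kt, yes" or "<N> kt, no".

6 kt, no

V₁: ΔP = 63, V ≈ 6.2 × 63^0.613 ≈ 78.59 kt.
V₂: ΔP = 71, V ≈ 6.2 × 71^0.613 ≈ 84.57 kt.
ΔV over 24 h = 5.98 kt → 24 h equivalent = 5.98 × 24/24 ≈ 5.98 kt.
6 kt < 30 kt ⇒ not rapid intensification.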